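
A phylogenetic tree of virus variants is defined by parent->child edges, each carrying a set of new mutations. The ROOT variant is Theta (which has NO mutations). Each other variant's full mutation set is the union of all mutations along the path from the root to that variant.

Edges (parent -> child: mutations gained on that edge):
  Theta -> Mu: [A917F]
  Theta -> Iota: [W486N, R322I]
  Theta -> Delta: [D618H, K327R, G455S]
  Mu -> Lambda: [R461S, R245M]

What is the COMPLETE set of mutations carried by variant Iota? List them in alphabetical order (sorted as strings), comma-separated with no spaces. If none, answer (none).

Answer: R322I,W486N

Derivation:
At Theta: gained [] -> total []
At Iota: gained ['W486N', 'R322I'] -> total ['R322I', 'W486N']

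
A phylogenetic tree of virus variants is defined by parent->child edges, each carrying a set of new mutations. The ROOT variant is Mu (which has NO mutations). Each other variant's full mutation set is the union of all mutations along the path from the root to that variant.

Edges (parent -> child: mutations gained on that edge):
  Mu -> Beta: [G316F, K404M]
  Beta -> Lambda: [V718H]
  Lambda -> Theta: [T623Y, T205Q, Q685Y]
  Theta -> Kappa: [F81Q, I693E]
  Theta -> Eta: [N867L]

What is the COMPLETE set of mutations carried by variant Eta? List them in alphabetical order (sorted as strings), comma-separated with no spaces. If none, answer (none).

Answer: G316F,K404M,N867L,Q685Y,T205Q,T623Y,V718H

Derivation:
At Mu: gained [] -> total []
At Beta: gained ['G316F', 'K404M'] -> total ['G316F', 'K404M']
At Lambda: gained ['V718H'] -> total ['G316F', 'K404M', 'V718H']
At Theta: gained ['T623Y', 'T205Q', 'Q685Y'] -> total ['G316F', 'K404M', 'Q685Y', 'T205Q', 'T623Y', 'V718H']
At Eta: gained ['N867L'] -> total ['G316F', 'K404M', 'N867L', 'Q685Y', 'T205Q', 'T623Y', 'V718H']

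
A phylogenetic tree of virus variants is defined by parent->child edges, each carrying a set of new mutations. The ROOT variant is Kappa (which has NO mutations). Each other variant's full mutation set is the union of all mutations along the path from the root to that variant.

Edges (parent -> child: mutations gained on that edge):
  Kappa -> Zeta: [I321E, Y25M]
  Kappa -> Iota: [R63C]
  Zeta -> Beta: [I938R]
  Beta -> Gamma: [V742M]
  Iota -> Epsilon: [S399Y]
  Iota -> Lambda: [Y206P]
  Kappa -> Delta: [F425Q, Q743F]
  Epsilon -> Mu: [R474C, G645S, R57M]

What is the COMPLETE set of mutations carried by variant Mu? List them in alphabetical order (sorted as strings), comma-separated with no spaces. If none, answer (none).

Answer: G645S,R474C,R57M,R63C,S399Y

Derivation:
At Kappa: gained [] -> total []
At Iota: gained ['R63C'] -> total ['R63C']
At Epsilon: gained ['S399Y'] -> total ['R63C', 'S399Y']
At Mu: gained ['R474C', 'G645S', 'R57M'] -> total ['G645S', 'R474C', 'R57M', 'R63C', 'S399Y']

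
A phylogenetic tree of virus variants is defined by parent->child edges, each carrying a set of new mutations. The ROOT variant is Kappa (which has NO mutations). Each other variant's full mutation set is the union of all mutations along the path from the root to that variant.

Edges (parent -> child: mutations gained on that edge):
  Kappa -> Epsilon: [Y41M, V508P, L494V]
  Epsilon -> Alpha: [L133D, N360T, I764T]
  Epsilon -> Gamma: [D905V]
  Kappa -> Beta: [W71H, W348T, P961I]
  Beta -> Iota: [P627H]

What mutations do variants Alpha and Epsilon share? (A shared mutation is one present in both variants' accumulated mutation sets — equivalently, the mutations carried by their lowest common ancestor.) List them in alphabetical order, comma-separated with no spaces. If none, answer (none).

Answer: L494V,V508P,Y41M

Derivation:
Accumulating mutations along path to Alpha:
  At Kappa: gained [] -> total []
  At Epsilon: gained ['Y41M', 'V508P', 'L494V'] -> total ['L494V', 'V508P', 'Y41M']
  At Alpha: gained ['L133D', 'N360T', 'I764T'] -> total ['I764T', 'L133D', 'L494V', 'N360T', 'V508P', 'Y41M']
Mutations(Alpha) = ['I764T', 'L133D', 'L494V', 'N360T', 'V508P', 'Y41M']
Accumulating mutations along path to Epsilon:
  At Kappa: gained [] -> total []
  At Epsilon: gained ['Y41M', 'V508P', 'L494V'] -> total ['L494V', 'V508P', 'Y41M']
Mutations(Epsilon) = ['L494V', 'V508P', 'Y41M']
Intersection: ['I764T', 'L133D', 'L494V', 'N360T', 'V508P', 'Y41M'] ∩ ['L494V', 'V508P', 'Y41M'] = ['L494V', 'V508P', 'Y41M']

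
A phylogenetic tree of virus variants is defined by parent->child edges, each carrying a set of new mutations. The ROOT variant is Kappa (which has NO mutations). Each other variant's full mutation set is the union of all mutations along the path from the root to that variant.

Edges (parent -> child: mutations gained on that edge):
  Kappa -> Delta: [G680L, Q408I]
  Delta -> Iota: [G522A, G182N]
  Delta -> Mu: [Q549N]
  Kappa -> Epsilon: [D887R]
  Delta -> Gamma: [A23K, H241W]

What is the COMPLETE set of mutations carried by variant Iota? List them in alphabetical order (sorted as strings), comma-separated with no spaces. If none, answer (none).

Answer: G182N,G522A,G680L,Q408I

Derivation:
At Kappa: gained [] -> total []
At Delta: gained ['G680L', 'Q408I'] -> total ['G680L', 'Q408I']
At Iota: gained ['G522A', 'G182N'] -> total ['G182N', 'G522A', 'G680L', 'Q408I']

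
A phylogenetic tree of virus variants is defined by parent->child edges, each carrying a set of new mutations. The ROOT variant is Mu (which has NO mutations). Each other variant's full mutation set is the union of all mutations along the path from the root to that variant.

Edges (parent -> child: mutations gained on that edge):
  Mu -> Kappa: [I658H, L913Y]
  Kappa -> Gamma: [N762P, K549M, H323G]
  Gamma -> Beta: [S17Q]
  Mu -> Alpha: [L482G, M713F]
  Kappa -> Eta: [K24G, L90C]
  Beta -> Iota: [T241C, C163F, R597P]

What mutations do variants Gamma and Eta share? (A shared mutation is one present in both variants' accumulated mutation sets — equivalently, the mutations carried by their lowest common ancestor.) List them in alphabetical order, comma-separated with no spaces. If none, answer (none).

Accumulating mutations along path to Gamma:
  At Mu: gained [] -> total []
  At Kappa: gained ['I658H', 'L913Y'] -> total ['I658H', 'L913Y']
  At Gamma: gained ['N762P', 'K549M', 'H323G'] -> total ['H323G', 'I658H', 'K549M', 'L913Y', 'N762P']
Mutations(Gamma) = ['H323G', 'I658H', 'K549M', 'L913Y', 'N762P']
Accumulating mutations along path to Eta:
  At Mu: gained [] -> total []
  At Kappa: gained ['I658H', 'L913Y'] -> total ['I658H', 'L913Y']
  At Eta: gained ['K24G', 'L90C'] -> total ['I658H', 'K24G', 'L90C', 'L913Y']
Mutations(Eta) = ['I658H', 'K24G', 'L90C', 'L913Y']
Intersection: ['H323G', 'I658H', 'K549M', 'L913Y', 'N762P'] ∩ ['I658H', 'K24G', 'L90C', 'L913Y'] = ['I658H', 'L913Y']

Answer: I658H,L913Y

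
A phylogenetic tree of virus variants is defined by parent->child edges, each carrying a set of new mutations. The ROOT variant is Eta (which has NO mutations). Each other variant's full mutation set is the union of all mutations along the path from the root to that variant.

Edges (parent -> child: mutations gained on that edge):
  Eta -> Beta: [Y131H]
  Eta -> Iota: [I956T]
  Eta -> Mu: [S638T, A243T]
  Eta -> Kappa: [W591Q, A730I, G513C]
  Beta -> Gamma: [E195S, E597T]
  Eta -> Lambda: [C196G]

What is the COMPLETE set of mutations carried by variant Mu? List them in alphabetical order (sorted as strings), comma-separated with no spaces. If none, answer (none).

At Eta: gained [] -> total []
At Mu: gained ['S638T', 'A243T'] -> total ['A243T', 'S638T']

Answer: A243T,S638T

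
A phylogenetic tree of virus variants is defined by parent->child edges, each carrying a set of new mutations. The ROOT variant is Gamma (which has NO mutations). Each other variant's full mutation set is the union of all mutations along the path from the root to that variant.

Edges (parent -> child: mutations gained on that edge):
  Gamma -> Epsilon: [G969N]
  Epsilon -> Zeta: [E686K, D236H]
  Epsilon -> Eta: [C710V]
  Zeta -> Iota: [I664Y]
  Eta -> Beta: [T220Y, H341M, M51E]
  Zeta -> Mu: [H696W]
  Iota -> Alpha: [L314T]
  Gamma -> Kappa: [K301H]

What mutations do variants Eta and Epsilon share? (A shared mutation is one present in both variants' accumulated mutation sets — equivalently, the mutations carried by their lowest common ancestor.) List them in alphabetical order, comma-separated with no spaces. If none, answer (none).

Answer: G969N

Derivation:
Accumulating mutations along path to Eta:
  At Gamma: gained [] -> total []
  At Epsilon: gained ['G969N'] -> total ['G969N']
  At Eta: gained ['C710V'] -> total ['C710V', 'G969N']
Mutations(Eta) = ['C710V', 'G969N']
Accumulating mutations along path to Epsilon:
  At Gamma: gained [] -> total []
  At Epsilon: gained ['G969N'] -> total ['G969N']
Mutations(Epsilon) = ['G969N']
Intersection: ['C710V', 'G969N'] ∩ ['G969N'] = ['G969N']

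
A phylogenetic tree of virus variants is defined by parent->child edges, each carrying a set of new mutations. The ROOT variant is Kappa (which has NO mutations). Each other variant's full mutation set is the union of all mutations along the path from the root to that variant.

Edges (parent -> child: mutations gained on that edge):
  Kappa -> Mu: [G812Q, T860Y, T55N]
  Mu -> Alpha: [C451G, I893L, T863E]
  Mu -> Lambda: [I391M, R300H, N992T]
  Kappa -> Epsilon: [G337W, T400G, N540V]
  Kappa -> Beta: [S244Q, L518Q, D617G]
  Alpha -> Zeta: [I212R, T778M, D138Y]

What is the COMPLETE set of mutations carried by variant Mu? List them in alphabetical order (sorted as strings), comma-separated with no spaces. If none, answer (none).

Answer: G812Q,T55N,T860Y

Derivation:
At Kappa: gained [] -> total []
At Mu: gained ['G812Q', 'T860Y', 'T55N'] -> total ['G812Q', 'T55N', 'T860Y']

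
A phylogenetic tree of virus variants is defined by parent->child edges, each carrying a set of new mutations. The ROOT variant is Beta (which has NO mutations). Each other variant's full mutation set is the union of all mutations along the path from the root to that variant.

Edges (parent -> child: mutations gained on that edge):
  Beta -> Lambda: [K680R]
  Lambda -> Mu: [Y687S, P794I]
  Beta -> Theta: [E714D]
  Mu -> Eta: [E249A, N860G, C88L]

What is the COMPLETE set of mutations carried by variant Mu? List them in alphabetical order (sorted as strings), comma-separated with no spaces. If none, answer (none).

At Beta: gained [] -> total []
At Lambda: gained ['K680R'] -> total ['K680R']
At Mu: gained ['Y687S', 'P794I'] -> total ['K680R', 'P794I', 'Y687S']

Answer: K680R,P794I,Y687S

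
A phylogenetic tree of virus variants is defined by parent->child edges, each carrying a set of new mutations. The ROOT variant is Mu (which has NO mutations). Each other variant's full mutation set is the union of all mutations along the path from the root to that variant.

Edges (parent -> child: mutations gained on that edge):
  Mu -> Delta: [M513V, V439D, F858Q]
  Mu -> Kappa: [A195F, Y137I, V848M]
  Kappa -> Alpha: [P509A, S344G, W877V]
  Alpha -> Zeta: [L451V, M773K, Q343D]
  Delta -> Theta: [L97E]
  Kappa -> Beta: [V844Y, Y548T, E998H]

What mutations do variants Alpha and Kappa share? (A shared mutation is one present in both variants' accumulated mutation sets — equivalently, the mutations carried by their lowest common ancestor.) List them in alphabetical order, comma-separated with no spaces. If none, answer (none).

Answer: A195F,V848M,Y137I

Derivation:
Accumulating mutations along path to Alpha:
  At Mu: gained [] -> total []
  At Kappa: gained ['A195F', 'Y137I', 'V848M'] -> total ['A195F', 'V848M', 'Y137I']
  At Alpha: gained ['P509A', 'S344G', 'W877V'] -> total ['A195F', 'P509A', 'S344G', 'V848M', 'W877V', 'Y137I']
Mutations(Alpha) = ['A195F', 'P509A', 'S344G', 'V848M', 'W877V', 'Y137I']
Accumulating mutations along path to Kappa:
  At Mu: gained [] -> total []
  At Kappa: gained ['A195F', 'Y137I', 'V848M'] -> total ['A195F', 'V848M', 'Y137I']
Mutations(Kappa) = ['A195F', 'V848M', 'Y137I']
Intersection: ['A195F', 'P509A', 'S344G', 'V848M', 'W877V', 'Y137I'] ∩ ['A195F', 'V848M', 'Y137I'] = ['A195F', 'V848M', 'Y137I']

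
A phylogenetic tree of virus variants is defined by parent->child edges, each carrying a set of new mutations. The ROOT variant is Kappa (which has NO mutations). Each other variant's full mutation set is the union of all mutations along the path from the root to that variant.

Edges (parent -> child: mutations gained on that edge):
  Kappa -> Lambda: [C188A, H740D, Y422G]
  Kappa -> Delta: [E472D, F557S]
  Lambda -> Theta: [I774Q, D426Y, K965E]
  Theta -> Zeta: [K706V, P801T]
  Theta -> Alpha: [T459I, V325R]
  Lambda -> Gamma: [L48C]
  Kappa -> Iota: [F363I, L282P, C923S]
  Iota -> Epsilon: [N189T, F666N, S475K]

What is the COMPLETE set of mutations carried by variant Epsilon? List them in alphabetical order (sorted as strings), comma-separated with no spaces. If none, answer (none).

Answer: C923S,F363I,F666N,L282P,N189T,S475K

Derivation:
At Kappa: gained [] -> total []
At Iota: gained ['F363I', 'L282P', 'C923S'] -> total ['C923S', 'F363I', 'L282P']
At Epsilon: gained ['N189T', 'F666N', 'S475K'] -> total ['C923S', 'F363I', 'F666N', 'L282P', 'N189T', 'S475K']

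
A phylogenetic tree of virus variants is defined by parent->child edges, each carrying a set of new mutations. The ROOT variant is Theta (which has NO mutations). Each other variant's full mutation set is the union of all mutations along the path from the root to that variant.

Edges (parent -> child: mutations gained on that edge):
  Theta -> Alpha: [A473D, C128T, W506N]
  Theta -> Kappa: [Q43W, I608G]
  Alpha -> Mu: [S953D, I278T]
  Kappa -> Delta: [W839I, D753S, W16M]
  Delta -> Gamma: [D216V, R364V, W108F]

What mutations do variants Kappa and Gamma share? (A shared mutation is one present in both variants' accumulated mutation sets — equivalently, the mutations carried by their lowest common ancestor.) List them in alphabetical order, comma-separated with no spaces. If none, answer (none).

Answer: I608G,Q43W

Derivation:
Accumulating mutations along path to Kappa:
  At Theta: gained [] -> total []
  At Kappa: gained ['Q43W', 'I608G'] -> total ['I608G', 'Q43W']
Mutations(Kappa) = ['I608G', 'Q43W']
Accumulating mutations along path to Gamma:
  At Theta: gained [] -> total []
  At Kappa: gained ['Q43W', 'I608G'] -> total ['I608G', 'Q43W']
  At Delta: gained ['W839I', 'D753S', 'W16M'] -> total ['D753S', 'I608G', 'Q43W', 'W16M', 'W839I']
  At Gamma: gained ['D216V', 'R364V', 'W108F'] -> total ['D216V', 'D753S', 'I608G', 'Q43W', 'R364V', 'W108F', 'W16M', 'W839I']
Mutations(Gamma) = ['D216V', 'D753S', 'I608G', 'Q43W', 'R364V', 'W108F', 'W16M', 'W839I']
Intersection: ['I608G', 'Q43W'] ∩ ['D216V', 'D753S', 'I608G', 'Q43W', 'R364V', 'W108F', 'W16M', 'W839I'] = ['I608G', 'Q43W']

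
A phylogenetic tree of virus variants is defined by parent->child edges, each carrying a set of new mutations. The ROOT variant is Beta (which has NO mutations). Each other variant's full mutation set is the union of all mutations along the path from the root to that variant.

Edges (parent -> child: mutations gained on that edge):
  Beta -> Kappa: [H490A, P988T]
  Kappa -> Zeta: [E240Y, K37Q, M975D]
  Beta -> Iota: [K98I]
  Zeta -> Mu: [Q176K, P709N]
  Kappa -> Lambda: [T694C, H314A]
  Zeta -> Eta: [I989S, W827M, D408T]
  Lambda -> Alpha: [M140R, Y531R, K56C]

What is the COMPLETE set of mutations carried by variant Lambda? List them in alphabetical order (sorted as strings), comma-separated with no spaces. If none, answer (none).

At Beta: gained [] -> total []
At Kappa: gained ['H490A', 'P988T'] -> total ['H490A', 'P988T']
At Lambda: gained ['T694C', 'H314A'] -> total ['H314A', 'H490A', 'P988T', 'T694C']

Answer: H314A,H490A,P988T,T694C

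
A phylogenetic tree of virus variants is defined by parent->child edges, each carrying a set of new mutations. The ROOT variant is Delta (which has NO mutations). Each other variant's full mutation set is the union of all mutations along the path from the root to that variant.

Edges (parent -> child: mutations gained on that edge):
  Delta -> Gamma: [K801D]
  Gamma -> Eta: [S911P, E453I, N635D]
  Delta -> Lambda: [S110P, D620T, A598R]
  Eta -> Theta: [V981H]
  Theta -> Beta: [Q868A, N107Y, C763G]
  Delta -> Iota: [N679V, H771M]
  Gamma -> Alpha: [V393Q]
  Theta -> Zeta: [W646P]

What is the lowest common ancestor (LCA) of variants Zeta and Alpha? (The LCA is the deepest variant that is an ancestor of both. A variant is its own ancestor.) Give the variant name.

Answer: Gamma

Derivation:
Path from root to Zeta: Delta -> Gamma -> Eta -> Theta -> Zeta
  ancestors of Zeta: {Delta, Gamma, Eta, Theta, Zeta}
Path from root to Alpha: Delta -> Gamma -> Alpha
  ancestors of Alpha: {Delta, Gamma, Alpha}
Common ancestors: {Delta, Gamma}
Walk up from Alpha: Alpha (not in ancestors of Zeta), Gamma (in ancestors of Zeta), Delta (in ancestors of Zeta)
Deepest common ancestor (LCA) = Gamma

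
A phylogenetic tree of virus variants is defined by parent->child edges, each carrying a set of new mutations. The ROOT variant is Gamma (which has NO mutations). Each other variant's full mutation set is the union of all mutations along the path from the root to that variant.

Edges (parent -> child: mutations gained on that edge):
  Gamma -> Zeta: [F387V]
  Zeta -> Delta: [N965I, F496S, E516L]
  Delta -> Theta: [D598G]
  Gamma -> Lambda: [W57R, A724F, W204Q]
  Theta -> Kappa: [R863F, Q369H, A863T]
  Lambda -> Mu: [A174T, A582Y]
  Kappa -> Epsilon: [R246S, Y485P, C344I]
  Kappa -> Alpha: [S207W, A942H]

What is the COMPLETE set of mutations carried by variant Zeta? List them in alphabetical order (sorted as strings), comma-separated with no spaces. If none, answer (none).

At Gamma: gained [] -> total []
At Zeta: gained ['F387V'] -> total ['F387V']

Answer: F387V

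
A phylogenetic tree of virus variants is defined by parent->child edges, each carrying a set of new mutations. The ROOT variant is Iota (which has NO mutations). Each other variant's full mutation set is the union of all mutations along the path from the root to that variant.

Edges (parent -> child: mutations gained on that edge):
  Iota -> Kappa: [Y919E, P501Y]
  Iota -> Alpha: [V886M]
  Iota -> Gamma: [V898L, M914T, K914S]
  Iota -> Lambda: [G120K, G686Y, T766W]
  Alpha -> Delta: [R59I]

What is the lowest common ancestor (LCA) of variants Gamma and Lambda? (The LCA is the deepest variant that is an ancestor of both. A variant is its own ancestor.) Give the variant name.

Answer: Iota

Derivation:
Path from root to Gamma: Iota -> Gamma
  ancestors of Gamma: {Iota, Gamma}
Path from root to Lambda: Iota -> Lambda
  ancestors of Lambda: {Iota, Lambda}
Common ancestors: {Iota}
Walk up from Lambda: Lambda (not in ancestors of Gamma), Iota (in ancestors of Gamma)
Deepest common ancestor (LCA) = Iota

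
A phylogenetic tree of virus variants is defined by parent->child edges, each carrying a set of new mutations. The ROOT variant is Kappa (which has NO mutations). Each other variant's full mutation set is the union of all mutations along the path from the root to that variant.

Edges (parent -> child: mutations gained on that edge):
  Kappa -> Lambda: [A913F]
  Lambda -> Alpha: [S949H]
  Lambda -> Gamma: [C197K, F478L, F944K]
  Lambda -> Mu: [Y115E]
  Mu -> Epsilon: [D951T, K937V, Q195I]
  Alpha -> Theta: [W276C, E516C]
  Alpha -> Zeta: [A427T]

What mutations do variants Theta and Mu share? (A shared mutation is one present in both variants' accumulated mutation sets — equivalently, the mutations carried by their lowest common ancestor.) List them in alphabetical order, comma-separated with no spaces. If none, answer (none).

Accumulating mutations along path to Theta:
  At Kappa: gained [] -> total []
  At Lambda: gained ['A913F'] -> total ['A913F']
  At Alpha: gained ['S949H'] -> total ['A913F', 'S949H']
  At Theta: gained ['W276C', 'E516C'] -> total ['A913F', 'E516C', 'S949H', 'W276C']
Mutations(Theta) = ['A913F', 'E516C', 'S949H', 'W276C']
Accumulating mutations along path to Mu:
  At Kappa: gained [] -> total []
  At Lambda: gained ['A913F'] -> total ['A913F']
  At Mu: gained ['Y115E'] -> total ['A913F', 'Y115E']
Mutations(Mu) = ['A913F', 'Y115E']
Intersection: ['A913F', 'E516C', 'S949H', 'W276C'] ∩ ['A913F', 'Y115E'] = ['A913F']

Answer: A913F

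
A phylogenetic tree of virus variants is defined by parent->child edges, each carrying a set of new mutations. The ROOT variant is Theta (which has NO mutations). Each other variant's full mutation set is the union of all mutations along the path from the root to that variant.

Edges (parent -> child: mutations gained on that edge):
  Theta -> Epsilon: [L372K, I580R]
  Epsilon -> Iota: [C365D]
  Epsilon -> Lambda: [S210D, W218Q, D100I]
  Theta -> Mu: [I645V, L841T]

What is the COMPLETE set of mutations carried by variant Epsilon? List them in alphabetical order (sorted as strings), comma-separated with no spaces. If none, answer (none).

At Theta: gained [] -> total []
At Epsilon: gained ['L372K', 'I580R'] -> total ['I580R', 'L372K']

Answer: I580R,L372K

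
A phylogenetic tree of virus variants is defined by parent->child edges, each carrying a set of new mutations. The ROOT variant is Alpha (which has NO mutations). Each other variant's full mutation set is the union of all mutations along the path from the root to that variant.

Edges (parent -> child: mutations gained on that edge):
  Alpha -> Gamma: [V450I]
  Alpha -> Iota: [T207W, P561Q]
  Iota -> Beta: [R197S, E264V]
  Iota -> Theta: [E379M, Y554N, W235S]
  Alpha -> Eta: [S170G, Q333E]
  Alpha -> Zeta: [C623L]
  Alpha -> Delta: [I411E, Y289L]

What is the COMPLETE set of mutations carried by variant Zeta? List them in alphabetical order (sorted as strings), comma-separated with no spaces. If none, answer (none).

At Alpha: gained [] -> total []
At Zeta: gained ['C623L'] -> total ['C623L']

Answer: C623L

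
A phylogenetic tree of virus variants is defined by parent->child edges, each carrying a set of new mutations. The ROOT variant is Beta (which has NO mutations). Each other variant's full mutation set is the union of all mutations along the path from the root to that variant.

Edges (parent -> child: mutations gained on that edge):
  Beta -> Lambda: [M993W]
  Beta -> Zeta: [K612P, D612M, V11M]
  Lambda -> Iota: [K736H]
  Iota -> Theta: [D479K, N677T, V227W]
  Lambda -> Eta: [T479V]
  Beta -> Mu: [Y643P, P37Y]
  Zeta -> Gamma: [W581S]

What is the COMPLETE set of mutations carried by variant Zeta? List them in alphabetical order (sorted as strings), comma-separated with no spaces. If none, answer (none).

Answer: D612M,K612P,V11M

Derivation:
At Beta: gained [] -> total []
At Zeta: gained ['K612P', 'D612M', 'V11M'] -> total ['D612M', 'K612P', 'V11M']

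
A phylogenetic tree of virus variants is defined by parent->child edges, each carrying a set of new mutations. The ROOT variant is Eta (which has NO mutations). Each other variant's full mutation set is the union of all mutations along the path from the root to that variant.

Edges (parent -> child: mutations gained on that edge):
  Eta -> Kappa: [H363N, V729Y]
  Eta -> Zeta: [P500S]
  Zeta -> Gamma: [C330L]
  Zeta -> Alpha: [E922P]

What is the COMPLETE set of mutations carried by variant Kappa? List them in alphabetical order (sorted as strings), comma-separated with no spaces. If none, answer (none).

Answer: H363N,V729Y

Derivation:
At Eta: gained [] -> total []
At Kappa: gained ['H363N', 'V729Y'] -> total ['H363N', 'V729Y']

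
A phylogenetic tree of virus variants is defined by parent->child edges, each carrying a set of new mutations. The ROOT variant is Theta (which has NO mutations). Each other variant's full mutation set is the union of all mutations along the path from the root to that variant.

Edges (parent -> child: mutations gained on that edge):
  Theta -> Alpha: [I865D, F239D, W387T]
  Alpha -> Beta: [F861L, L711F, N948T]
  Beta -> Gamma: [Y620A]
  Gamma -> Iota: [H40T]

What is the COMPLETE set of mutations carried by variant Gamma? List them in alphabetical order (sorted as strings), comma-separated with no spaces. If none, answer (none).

At Theta: gained [] -> total []
At Alpha: gained ['I865D', 'F239D', 'W387T'] -> total ['F239D', 'I865D', 'W387T']
At Beta: gained ['F861L', 'L711F', 'N948T'] -> total ['F239D', 'F861L', 'I865D', 'L711F', 'N948T', 'W387T']
At Gamma: gained ['Y620A'] -> total ['F239D', 'F861L', 'I865D', 'L711F', 'N948T', 'W387T', 'Y620A']

Answer: F239D,F861L,I865D,L711F,N948T,W387T,Y620A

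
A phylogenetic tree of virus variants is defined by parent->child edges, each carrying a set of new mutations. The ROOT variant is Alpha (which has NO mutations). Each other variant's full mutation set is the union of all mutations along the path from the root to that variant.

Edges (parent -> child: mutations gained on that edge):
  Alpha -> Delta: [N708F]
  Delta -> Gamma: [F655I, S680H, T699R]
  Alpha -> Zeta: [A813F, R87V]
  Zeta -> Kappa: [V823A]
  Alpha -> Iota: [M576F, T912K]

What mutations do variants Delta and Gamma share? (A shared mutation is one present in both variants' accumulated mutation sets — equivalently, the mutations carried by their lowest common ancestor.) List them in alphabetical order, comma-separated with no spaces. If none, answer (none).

Answer: N708F

Derivation:
Accumulating mutations along path to Delta:
  At Alpha: gained [] -> total []
  At Delta: gained ['N708F'] -> total ['N708F']
Mutations(Delta) = ['N708F']
Accumulating mutations along path to Gamma:
  At Alpha: gained [] -> total []
  At Delta: gained ['N708F'] -> total ['N708F']
  At Gamma: gained ['F655I', 'S680H', 'T699R'] -> total ['F655I', 'N708F', 'S680H', 'T699R']
Mutations(Gamma) = ['F655I', 'N708F', 'S680H', 'T699R']
Intersection: ['N708F'] ∩ ['F655I', 'N708F', 'S680H', 'T699R'] = ['N708F']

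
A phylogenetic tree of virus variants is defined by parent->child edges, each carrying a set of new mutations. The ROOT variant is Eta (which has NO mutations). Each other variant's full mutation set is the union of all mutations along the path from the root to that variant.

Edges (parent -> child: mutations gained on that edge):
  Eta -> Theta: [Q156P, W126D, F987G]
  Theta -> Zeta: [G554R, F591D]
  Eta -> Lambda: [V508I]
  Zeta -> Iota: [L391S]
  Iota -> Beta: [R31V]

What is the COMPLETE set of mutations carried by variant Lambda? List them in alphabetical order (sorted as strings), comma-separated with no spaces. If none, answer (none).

At Eta: gained [] -> total []
At Lambda: gained ['V508I'] -> total ['V508I']

Answer: V508I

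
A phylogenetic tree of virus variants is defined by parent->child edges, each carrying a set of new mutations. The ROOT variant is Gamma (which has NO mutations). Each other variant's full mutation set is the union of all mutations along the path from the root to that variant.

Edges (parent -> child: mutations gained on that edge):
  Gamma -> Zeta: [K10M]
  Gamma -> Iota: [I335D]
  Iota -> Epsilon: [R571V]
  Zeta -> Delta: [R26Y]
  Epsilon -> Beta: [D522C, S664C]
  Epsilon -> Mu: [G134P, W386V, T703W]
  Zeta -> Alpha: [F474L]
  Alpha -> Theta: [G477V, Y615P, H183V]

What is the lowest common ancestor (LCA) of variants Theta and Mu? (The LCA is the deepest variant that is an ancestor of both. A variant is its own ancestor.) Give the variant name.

Path from root to Theta: Gamma -> Zeta -> Alpha -> Theta
  ancestors of Theta: {Gamma, Zeta, Alpha, Theta}
Path from root to Mu: Gamma -> Iota -> Epsilon -> Mu
  ancestors of Mu: {Gamma, Iota, Epsilon, Mu}
Common ancestors: {Gamma}
Walk up from Mu: Mu (not in ancestors of Theta), Epsilon (not in ancestors of Theta), Iota (not in ancestors of Theta), Gamma (in ancestors of Theta)
Deepest common ancestor (LCA) = Gamma

Answer: Gamma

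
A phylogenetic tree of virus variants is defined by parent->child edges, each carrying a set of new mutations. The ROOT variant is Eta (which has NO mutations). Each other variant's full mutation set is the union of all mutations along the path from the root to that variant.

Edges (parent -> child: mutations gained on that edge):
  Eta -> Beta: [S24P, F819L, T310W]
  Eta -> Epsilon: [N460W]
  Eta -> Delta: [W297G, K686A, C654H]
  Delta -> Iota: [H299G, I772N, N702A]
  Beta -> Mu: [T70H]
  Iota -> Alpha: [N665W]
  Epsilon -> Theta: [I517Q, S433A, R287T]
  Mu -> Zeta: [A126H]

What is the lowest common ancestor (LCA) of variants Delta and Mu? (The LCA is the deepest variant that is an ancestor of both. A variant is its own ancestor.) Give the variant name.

Path from root to Delta: Eta -> Delta
  ancestors of Delta: {Eta, Delta}
Path from root to Mu: Eta -> Beta -> Mu
  ancestors of Mu: {Eta, Beta, Mu}
Common ancestors: {Eta}
Walk up from Mu: Mu (not in ancestors of Delta), Beta (not in ancestors of Delta), Eta (in ancestors of Delta)
Deepest common ancestor (LCA) = Eta

Answer: Eta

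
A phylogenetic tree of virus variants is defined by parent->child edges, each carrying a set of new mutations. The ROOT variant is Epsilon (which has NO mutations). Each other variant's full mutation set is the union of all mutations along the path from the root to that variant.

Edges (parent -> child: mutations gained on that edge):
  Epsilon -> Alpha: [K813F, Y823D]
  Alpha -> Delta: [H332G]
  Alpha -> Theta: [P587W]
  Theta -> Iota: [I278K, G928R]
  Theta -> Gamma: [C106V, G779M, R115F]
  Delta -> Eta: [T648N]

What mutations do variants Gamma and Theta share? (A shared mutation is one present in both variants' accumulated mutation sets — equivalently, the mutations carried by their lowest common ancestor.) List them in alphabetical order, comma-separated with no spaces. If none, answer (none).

Answer: K813F,P587W,Y823D

Derivation:
Accumulating mutations along path to Gamma:
  At Epsilon: gained [] -> total []
  At Alpha: gained ['K813F', 'Y823D'] -> total ['K813F', 'Y823D']
  At Theta: gained ['P587W'] -> total ['K813F', 'P587W', 'Y823D']
  At Gamma: gained ['C106V', 'G779M', 'R115F'] -> total ['C106V', 'G779M', 'K813F', 'P587W', 'R115F', 'Y823D']
Mutations(Gamma) = ['C106V', 'G779M', 'K813F', 'P587W', 'R115F', 'Y823D']
Accumulating mutations along path to Theta:
  At Epsilon: gained [] -> total []
  At Alpha: gained ['K813F', 'Y823D'] -> total ['K813F', 'Y823D']
  At Theta: gained ['P587W'] -> total ['K813F', 'P587W', 'Y823D']
Mutations(Theta) = ['K813F', 'P587W', 'Y823D']
Intersection: ['C106V', 'G779M', 'K813F', 'P587W', 'R115F', 'Y823D'] ∩ ['K813F', 'P587W', 'Y823D'] = ['K813F', 'P587W', 'Y823D']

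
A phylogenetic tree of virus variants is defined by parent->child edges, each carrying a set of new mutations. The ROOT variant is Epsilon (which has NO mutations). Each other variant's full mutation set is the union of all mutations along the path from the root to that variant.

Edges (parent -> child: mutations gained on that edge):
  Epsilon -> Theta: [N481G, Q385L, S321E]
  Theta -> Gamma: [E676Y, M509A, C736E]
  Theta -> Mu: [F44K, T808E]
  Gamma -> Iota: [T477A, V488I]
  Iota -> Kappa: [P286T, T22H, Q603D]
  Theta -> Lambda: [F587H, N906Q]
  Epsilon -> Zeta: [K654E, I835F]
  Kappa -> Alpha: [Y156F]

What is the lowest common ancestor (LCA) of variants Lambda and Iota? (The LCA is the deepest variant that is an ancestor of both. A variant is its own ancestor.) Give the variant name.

Path from root to Lambda: Epsilon -> Theta -> Lambda
  ancestors of Lambda: {Epsilon, Theta, Lambda}
Path from root to Iota: Epsilon -> Theta -> Gamma -> Iota
  ancestors of Iota: {Epsilon, Theta, Gamma, Iota}
Common ancestors: {Epsilon, Theta}
Walk up from Iota: Iota (not in ancestors of Lambda), Gamma (not in ancestors of Lambda), Theta (in ancestors of Lambda), Epsilon (in ancestors of Lambda)
Deepest common ancestor (LCA) = Theta

Answer: Theta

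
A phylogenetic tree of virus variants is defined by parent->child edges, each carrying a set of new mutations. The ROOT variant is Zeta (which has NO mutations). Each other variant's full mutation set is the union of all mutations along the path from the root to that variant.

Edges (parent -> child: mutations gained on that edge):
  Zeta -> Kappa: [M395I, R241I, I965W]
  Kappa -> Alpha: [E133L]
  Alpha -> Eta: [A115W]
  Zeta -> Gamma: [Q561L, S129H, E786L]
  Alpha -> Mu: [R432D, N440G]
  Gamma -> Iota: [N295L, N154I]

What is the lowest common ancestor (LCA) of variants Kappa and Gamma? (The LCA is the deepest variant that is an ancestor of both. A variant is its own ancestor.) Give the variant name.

Path from root to Kappa: Zeta -> Kappa
  ancestors of Kappa: {Zeta, Kappa}
Path from root to Gamma: Zeta -> Gamma
  ancestors of Gamma: {Zeta, Gamma}
Common ancestors: {Zeta}
Walk up from Gamma: Gamma (not in ancestors of Kappa), Zeta (in ancestors of Kappa)
Deepest common ancestor (LCA) = Zeta

Answer: Zeta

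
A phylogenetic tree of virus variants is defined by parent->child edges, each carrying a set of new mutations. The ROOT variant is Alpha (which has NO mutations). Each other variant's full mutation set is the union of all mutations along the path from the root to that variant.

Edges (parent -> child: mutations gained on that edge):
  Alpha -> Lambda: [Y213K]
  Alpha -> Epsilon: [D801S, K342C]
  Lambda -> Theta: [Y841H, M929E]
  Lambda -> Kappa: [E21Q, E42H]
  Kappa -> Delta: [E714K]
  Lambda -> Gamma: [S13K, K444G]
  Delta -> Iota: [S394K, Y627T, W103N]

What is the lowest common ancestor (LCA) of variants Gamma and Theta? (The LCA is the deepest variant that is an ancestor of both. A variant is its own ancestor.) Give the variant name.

Path from root to Gamma: Alpha -> Lambda -> Gamma
  ancestors of Gamma: {Alpha, Lambda, Gamma}
Path from root to Theta: Alpha -> Lambda -> Theta
  ancestors of Theta: {Alpha, Lambda, Theta}
Common ancestors: {Alpha, Lambda}
Walk up from Theta: Theta (not in ancestors of Gamma), Lambda (in ancestors of Gamma), Alpha (in ancestors of Gamma)
Deepest common ancestor (LCA) = Lambda

Answer: Lambda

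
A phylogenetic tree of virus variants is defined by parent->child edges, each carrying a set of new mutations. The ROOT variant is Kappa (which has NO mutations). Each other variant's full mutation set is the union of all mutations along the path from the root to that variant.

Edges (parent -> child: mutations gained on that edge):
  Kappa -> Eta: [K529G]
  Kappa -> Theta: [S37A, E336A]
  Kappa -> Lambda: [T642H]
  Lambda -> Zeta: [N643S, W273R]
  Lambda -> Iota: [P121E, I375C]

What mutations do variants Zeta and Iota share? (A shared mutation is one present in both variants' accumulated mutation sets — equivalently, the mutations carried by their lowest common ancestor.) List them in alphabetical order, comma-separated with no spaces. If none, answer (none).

Accumulating mutations along path to Zeta:
  At Kappa: gained [] -> total []
  At Lambda: gained ['T642H'] -> total ['T642H']
  At Zeta: gained ['N643S', 'W273R'] -> total ['N643S', 'T642H', 'W273R']
Mutations(Zeta) = ['N643S', 'T642H', 'W273R']
Accumulating mutations along path to Iota:
  At Kappa: gained [] -> total []
  At Lambda: gained ['T642H'] -> total ['T642H']
  At Iota: gained ['P121E', 'I375C'] -> total ['I375C', 'P121E', 'T642H']
Mutations(Iota) = ['I375C', 'P121E', 'T642H']
Intersection: ['N643S', 'T642H', 'W273R'] ∩ ['I375C', 'P121E', 'T642H'] = ['T642H']

Answer: T642H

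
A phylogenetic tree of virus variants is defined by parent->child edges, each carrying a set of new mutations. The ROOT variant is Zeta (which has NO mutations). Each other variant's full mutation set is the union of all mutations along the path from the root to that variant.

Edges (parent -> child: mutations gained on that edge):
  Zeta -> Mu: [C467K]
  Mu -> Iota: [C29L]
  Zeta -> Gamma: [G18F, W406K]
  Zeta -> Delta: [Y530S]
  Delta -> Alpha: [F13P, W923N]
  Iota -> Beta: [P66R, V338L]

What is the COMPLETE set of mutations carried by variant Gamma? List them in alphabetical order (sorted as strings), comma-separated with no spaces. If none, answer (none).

At Zeta: gained [] -> total []
At Gamma: gained ['G18F', 'W406K'] -> total ['G18F', 'W406K']

Answer: G18F,W406K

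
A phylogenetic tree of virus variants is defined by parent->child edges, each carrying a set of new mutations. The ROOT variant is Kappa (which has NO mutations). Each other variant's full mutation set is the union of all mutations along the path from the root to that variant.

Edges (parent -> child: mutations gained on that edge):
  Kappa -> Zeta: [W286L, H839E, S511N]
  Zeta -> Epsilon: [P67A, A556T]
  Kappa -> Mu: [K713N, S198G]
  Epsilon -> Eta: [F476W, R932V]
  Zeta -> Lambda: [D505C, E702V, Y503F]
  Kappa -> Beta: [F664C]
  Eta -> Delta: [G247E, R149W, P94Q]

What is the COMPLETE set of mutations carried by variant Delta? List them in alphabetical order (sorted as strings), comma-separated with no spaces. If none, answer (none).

At Kappa: gained [] -> total []
At Zeta: gained ['W286L', 'H839E', 'S511N'] -> total ['H839E', 'S511N', 'W286L']
At Epsilon: gained ['P67A', 'A556T'] -> total ['A556T', 'H839E', 'P67A', 'S511N', 'W286L']
At Eta: gained ['F476W', 'R932V'] -> total ['A556T', 'F476W', 'H839E', 'P67A', 'R932V', 'S511N', 'W286L']
At Delta: gained ['G247E', 'R149W', 'P94Q'] -> total ['A556T', 'F476W', 'G247E', 'H839E', 'P67A', 'P94Q', 'R149W', 'R932V', 'S511N', 'W286L']

Answer: A556T,F476W,G247E,H839E,P67A,P94Q,R149W,R932V,S511N,W286L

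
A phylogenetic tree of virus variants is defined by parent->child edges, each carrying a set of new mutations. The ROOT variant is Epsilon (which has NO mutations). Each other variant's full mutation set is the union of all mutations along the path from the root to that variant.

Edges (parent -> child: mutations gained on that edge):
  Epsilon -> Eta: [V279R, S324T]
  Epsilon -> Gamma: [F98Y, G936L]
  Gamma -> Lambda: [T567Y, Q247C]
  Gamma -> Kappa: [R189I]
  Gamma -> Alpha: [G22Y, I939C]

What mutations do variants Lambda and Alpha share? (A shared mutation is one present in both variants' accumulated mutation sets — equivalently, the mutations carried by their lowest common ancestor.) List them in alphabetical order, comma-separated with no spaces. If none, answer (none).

Accumulating mutations along path to Lambda:
  At Epsilon: gained [] -> total []
  At Gamma: gained ['F98Y', 'G936L'] -> total ['F98Y', 'G936L']
  At Lambda: gained ['T567Y', 'Q247C'] -> total ['F98Y', 'G936L', 'Q247C', 'T567Y']
Mutations(Lambda) = ['F98Y', 'G936L', 'Q247C', 'T567Y']
Accumulating mutations along path to Alpha:
  At Epsilon: gained [] -> total []
  At Gamma: gained ['F98Y', 'G936L'] -> total ['F98Y', 'G936L']
  At Alpha: gained ['G22Y', 'I939C'] -> total ['F98Y', 'G22Y', 'G936L', 'I939C']
Mutations(Alpha) = ['F98Y', 'G22Y', 'G936L', 'I939C']
Intersection: ['F98Y', 'G936L', 'Q247C', 'T567Y'] ∩ ['F98Y', 'G22Y', 'G936L', 'I939C'] = ['F98Y', 'G936L']

Answer: F98Y,G936L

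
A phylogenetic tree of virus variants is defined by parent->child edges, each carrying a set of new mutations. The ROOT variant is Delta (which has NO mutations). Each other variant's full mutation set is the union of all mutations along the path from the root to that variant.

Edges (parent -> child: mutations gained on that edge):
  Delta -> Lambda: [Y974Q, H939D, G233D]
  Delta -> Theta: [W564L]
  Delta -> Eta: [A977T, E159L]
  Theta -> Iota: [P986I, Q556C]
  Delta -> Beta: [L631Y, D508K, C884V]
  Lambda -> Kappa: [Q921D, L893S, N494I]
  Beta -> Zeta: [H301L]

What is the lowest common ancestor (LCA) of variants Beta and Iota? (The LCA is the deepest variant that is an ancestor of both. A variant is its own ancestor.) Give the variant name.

Answer: Delta

Derivation:
Path from root to Beta: Delta -> Beta
  ancestors of Beta: {Delta, Beta}
Path from root to Iota: Delta -> Theta -> Iota
  ancestors of Iota: {Delta, Theta, Iota}
Common ancestors: {Delta}
Walk up from Iota: Iota (not in ancestors of Beta), Theta (not in ancestors of Beta), Delta (in ancestors of Beta)
Deepest common ancestor (LCA) = Delta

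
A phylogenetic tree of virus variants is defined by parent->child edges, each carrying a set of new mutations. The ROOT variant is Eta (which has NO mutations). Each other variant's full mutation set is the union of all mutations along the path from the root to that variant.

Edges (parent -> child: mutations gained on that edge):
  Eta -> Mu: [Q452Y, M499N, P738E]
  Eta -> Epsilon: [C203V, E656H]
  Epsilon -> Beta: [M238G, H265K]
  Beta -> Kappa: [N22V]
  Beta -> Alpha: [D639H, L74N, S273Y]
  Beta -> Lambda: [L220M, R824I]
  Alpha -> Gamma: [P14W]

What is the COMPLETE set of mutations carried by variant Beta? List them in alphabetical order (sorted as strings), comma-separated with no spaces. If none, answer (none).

Answer: C203V,E656H,H265K,M238G

Derivation:
At Eta: gained [] -> total []
At Epsilon: gained ['C203V', 'E656H'] -> total ['C203V', 'E656H']
At Beta: gained ['M238G', 'H265K'] -> total ['C203V', 'E656H', 'H265K', 'M238G']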